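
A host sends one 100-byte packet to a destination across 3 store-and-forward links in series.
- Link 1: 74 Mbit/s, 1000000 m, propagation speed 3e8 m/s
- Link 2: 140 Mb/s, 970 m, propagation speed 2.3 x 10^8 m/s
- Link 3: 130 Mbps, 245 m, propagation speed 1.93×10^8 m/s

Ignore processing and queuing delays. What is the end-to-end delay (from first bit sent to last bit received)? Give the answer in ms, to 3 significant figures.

L = 100 × 8 = 800 bits.
Transmission delays (L/R per hop): 0.0108108, 0.00571429, 0.00615385 ms; sum = 0.0226789 ms.
Propagation delays (d/s per hop): 3.33333, 0.00421739, 0.00126943 ms; sum = 3.33882 ms.
End-to-end = 3.36 ms.

3.36 ms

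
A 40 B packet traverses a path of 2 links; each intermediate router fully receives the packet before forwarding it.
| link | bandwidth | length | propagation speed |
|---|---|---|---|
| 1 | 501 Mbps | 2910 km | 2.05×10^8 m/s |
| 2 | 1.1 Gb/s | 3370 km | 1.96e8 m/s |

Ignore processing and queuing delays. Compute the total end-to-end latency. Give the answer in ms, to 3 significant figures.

L = 40 × 8 = 320 bits.
Transmission delays (L/R per hop): 0.000638723, 0.000290909 ms; sum = 0.000929632 ms.
Propagation delays (d/s per hop): 14.1951, 17.1939 ms; sum = 31.389 ms.
End-to-end = 31.4 ms.

31.4 ms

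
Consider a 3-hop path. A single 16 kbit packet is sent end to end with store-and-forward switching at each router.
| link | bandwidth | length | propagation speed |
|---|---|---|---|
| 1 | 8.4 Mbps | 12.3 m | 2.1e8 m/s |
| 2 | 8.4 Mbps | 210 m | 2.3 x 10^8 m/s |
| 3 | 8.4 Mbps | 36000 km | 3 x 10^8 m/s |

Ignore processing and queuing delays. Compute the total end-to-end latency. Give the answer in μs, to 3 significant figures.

126000 μs

L = 16000 bits.
Transmission delay per hop = L/R = 16000/8400000 = 1904.76 μs; 3 hops → 5714.29 μs.
Propagation delays (d/s per hop): 0.0585714, 0.913043, 120000 μs; sum = 120001 μs.
End-to-end = 126000 μs.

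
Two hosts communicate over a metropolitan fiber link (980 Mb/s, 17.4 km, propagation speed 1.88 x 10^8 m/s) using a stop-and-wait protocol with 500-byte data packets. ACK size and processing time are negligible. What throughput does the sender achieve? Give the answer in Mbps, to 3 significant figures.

21.1 Mbps

t_tx = L/R = 4000/980000000 = 4.08163e-06 s.
t_prop = 17400/188000000 = 9.25532e-05 s; RTT = 0.000185106 s.
Cycle = t_tx + RTT = 0.000189188 s.
Throughput = L / cycle = 4000 / 0.000189188 = 21.1 Mbps.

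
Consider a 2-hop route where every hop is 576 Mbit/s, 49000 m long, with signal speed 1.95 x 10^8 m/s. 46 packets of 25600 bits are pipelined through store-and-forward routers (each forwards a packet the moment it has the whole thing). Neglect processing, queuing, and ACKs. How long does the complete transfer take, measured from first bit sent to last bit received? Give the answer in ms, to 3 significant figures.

Per-hop transmission t_tx = L/R = 25600/576000000 = 0.0444444 ms.
Per-hop propagation t_prop = 49000/195000000 = 0.251282 ms.
Pipeline fill: first packet needs 2·t_tx to clear all hops; remaining 45 packets each add one t_tx.
Total = (2+46-1)·t_tx + 2·t_prop = 47·0.0444444 + 2·0.251282 = 2.59 ms.

2.59 ms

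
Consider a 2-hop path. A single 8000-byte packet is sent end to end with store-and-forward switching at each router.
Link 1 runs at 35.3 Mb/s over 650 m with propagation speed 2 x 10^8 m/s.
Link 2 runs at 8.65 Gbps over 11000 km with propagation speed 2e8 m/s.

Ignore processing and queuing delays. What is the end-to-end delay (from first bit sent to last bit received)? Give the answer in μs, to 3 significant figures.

L = 8000 × 8 = 64000 bits.
Transmission delays (L/R per hop): 1813.03, 7.39884 μs; sum = 1820.43 μs.
Propagation delays (d/s per hop): 3.25, 55000 μs; sum = 55003.3 μs.
End-to-end = 56800 μs.

56800 μs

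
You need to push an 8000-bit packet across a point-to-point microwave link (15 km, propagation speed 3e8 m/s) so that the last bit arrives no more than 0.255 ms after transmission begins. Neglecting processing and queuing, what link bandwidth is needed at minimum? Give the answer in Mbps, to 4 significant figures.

Propagation delay = 15000 / 300000000 = 0.05 ms.
Transmission budget = 0.255 − 0.05 = 0.205 ms.
R ≥ L / t_tx = 8000 bits / 0.000205 s = 39.02 Mbps.

39.02 Mbps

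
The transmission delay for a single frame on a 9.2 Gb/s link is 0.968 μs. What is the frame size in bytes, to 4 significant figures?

L = R × t_tx = 9200000000 b/s × 9.68e-07 s = 8905.6 bits.
In bytes: 8905.6 / 8 = 1113 bytes.

1113 bytes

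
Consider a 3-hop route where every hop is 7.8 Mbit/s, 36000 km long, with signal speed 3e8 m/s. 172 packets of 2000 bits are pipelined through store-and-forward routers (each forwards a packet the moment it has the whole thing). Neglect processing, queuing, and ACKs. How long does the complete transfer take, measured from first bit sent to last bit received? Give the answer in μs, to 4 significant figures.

Per-hop transmission t_tx = L/R = 2000/7800000 = 256.41 μs.
Per-hop propagation t_prop = 36000000/300000000 = 120000 μs.
Pipeline fill: first packet needs 3·t_tx to clear all hops; remaining 171 packets each add one t_tx.
Total = (3+172-1)·t_tx + 3·t_prop = 174·256.41 + 3·120000 = 404600 μs.

404600 μs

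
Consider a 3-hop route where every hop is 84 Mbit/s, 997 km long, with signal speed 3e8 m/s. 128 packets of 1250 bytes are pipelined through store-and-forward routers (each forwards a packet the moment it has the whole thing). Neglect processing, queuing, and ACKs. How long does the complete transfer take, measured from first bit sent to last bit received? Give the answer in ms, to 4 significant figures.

25.45 ms

Per-hop transmission t_tx = L/R = 10000/84000000 = 0.119048 ms.
Per-hop propagation t_prop = 997000/300000000 = 3.32333 ms.
Pipeline fill: first packet needs 3·t_tx to clear all hops; remaining 127 packets each add one t_tx.
Total = (3+128-1)·t_tx + 3·t_prop = 130·0.119048 + 3·3.32333 = 25.45 ms.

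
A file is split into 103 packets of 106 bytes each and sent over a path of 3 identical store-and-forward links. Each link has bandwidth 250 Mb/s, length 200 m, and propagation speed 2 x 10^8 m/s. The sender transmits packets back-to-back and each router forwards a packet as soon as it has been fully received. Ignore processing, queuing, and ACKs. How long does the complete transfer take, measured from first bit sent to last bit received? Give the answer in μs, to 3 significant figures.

Per-hop transmission t_tx = L/R = 848/250000000 = 3.392 μs.
Per-hop propagation t_prop = 200/200000000 = 1 μs.
Pipeline fill: first packet needs 3·t_tx to clear all hops; remaining 102 packets each add one t_tx.
Total = (3+103-1)·t_tx + 3·t_prop = 105·3.392 + 3·1 = 359 μs.

359 μs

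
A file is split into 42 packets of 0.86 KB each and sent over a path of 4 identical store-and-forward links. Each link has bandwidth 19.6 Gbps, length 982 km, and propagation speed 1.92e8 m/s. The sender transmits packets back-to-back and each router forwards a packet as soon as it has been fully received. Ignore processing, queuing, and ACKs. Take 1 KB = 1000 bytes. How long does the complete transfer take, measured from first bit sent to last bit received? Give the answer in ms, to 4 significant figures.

20.47 ms

Per-hop transmission t_tx = L/R = 6880/19600000000 = 0.00035102 ms.
Per-hop propagation t_prop = 982000/192000000 = 5.11458 ms.
Pipeline fill: first packet needs 4·t_tx to clear all hops; remaining 41 packets each add one t_tx.
Total = (4+42-1)·t_tx + 4·t_prop = 45·0.00035102 + 4·5.11458 = 20.47 ms.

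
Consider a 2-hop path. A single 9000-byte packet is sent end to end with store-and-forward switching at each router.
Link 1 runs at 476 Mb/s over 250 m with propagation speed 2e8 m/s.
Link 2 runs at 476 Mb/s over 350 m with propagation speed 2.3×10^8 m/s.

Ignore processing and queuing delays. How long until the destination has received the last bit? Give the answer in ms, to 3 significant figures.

L = 9000 × 8 = 72000 bits.
Transmission delay per hop = L/R = 72000/476000000 = 0.151261 ms; 2 hops → 0.302521 ms.
Propagation delays (d/s per hop): 0.00125, 0.00152174 ms; sum = 0.00277174 ms.
End-to-end = 0.305 ms.

0.305 ms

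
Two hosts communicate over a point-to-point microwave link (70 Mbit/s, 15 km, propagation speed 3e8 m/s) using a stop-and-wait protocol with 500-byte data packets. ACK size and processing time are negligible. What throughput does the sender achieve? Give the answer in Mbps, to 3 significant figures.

t_tx = L/R = 4000/70000000 = 5.71429e-05 s.
t_prop = 15000/300000000 = 5e-05 s; RTT = 0.0001 s.
Cycle = t_tx + RTT = 0.000157143 s.
Throughput = L / cycle = 4000 / 0.000157143 = 25.5 Mbps.

25.5 Mbps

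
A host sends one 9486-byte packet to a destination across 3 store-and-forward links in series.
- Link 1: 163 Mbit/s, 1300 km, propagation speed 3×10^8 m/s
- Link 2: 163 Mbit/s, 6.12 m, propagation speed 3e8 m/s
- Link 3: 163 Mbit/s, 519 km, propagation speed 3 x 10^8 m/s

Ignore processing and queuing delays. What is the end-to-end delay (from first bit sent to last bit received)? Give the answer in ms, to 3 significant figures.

7.46 ms

L = 9486 × 8 = 75888 bits.
Transmission delay per hop = L/R = 75888/163000000 = 0.465571 ms; 3 hops → 1.39671 ms.
Propagation delays (d/s per hop): 4.33333, 2.04e-05, 1.73 ms; sum = 6.06335 ms.
End-to-end = 7.46 ms.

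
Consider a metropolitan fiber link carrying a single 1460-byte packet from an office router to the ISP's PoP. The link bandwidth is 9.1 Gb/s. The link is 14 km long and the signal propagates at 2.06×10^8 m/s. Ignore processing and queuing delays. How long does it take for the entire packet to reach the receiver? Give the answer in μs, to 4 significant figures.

L = 1460 × 8 = 11680 bits.
Transmission delay = L/R = 11680 / 9100000000 = 1.28352 μs.
Propagation delay = d/s = 14000 m / 206000000 m/s = 67.9612 μs.
Total = 69.24 μs.

69.24 μs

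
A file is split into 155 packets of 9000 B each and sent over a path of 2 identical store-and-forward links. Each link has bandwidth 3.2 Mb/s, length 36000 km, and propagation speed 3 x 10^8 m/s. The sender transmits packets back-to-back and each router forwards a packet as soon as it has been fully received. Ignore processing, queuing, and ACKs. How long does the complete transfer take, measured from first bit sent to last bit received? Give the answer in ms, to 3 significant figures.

Per-hop transmission t_tx = L/R = 72000/3200000 = 22.5 ms.
Per-hop propagation t_prop = 36000000/300000000 = 120 ms.
Pipeline fill: first packet needs 2·t_tx to clear all hops; remaining 154 packets each add one t_tx.
Total = (2+155-1)·t_tx + 2·t_prop = 156·22.5 + 2·120 = 3750 ms.

3750 ms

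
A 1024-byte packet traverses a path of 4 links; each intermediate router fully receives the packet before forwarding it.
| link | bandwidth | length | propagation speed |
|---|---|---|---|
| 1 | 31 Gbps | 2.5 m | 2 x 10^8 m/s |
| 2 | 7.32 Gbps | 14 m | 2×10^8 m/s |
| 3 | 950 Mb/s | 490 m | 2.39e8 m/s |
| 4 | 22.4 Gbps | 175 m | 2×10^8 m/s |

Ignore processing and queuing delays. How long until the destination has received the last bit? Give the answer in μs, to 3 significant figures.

13.4 μs

L = 1024 × 8 = 8192 bits.
Transmission delays (L/R per hop): 0.264258, 1.11913, 8.62316, 0.365714 μs; sum = 10.3723 μs.
Propagation delays (d/s per hop): 0.0125, 0.07, 2.05021, 0.875 μs; sum = 3.00771 μs.
End-to-end = 13.4 μs.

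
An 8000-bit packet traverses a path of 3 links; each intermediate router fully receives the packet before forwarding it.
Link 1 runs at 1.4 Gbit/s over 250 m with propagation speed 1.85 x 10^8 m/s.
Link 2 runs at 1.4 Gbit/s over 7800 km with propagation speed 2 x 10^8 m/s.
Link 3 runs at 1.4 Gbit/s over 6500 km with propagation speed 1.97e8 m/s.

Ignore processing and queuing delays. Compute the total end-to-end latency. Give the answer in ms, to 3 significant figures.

72.0 ms

Transmission delay per hop = L/R = 8000/1400000000 = 0.00571429 ms; 3 hops → 0.0171429 ms.
Propagation delays (d/s per hop): 0.00135135, 39, 32.9949 ms; sum = 71.9963 ms.
End-to-end = 72.0 ms.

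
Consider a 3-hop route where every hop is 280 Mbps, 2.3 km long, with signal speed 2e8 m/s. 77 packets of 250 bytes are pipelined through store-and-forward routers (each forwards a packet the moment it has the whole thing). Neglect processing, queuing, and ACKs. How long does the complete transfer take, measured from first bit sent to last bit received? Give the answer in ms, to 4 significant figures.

Per-hop transmission t_tx = L/R = 2000/280000000 = 0.00714286 ms.
Per-hop propagation t_prop = 2300/200000000 = 0.0115 ms.
Pipeline fill: first packet needs 3·t_tx to clear all hops; remaining 76 packets each add one t_tx.
Total = (3+77-1)·t_tx + 3·t_prop = 79·0.00714286 + 3·0.0115 = 0.5988 ms.

0.5988 ms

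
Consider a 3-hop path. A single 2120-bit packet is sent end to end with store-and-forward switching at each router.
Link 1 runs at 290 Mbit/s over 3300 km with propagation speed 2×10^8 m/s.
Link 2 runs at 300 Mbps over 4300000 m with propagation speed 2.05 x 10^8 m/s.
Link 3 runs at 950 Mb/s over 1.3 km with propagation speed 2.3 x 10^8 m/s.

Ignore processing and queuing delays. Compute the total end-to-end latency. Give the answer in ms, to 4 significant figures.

37.50 ms

Transmission delays (L/R per hop): 0.00731034, 0.00706667, 0.00223158 ms; sum = 0.0166086 ms.
Propagation delays (d/s per hop): 16.5, 20.9756, 0.00565217 ms; sum = 37.4813 ms.
End-to-end = 37.50 ms.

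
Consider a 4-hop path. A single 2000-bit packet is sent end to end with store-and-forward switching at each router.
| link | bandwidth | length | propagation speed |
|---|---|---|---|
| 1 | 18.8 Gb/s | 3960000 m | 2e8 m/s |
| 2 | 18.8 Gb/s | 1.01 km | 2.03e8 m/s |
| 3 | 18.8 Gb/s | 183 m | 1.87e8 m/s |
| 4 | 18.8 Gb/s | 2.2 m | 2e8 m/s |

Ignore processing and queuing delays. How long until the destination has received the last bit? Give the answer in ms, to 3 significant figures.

Transmission delay per hop = L/R = 2000/18800000000 = 0.000106383 ms; 4 hops → 0.000425532 ms.
Propagation delays (d/s per hop): 19.8, 0.00497537, 0.00097861, 1.1e-05 ms; sum = 19.806 ms.
End-to-end = 19.8 ms.

19.8 ms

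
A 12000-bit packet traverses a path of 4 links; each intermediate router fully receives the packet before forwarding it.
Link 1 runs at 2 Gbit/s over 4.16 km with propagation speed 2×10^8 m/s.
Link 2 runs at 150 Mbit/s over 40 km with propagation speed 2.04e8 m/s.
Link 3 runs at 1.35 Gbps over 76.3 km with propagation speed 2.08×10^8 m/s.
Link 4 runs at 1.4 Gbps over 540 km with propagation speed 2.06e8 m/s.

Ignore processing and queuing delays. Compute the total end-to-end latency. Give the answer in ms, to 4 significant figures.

3.309 ms

Transmission delays (L/R per hop): 0.006, 0.08, 0.00888889, 0.00857143 ms; sum = 0.10346 ms.
Propagation delays (d/s per hop): 0.0208, 0.196078, 0.366827, 2.62136 ms; sum = 3.20506 ms.
End-to-end = 3.309 ms.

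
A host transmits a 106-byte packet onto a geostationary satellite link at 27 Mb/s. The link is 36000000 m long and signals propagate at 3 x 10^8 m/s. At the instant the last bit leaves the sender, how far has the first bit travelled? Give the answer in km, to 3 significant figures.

t_tx = L/R = 848/27000000 = 3.14074e-05 s.
Distance = s × t_tx = 300000000 × 3.14074e-05 = 9.42 km.

9.42 km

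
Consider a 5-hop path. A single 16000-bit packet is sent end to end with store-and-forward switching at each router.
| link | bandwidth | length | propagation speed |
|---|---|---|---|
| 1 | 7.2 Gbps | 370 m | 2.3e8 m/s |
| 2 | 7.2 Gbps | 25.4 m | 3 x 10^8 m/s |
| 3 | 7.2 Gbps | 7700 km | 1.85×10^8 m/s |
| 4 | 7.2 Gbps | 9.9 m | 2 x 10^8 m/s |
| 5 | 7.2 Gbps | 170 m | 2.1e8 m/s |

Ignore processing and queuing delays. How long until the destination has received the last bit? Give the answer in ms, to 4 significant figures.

Transmission delay per hop = L/R = 16000/7200000000 = 0.00222222 ms; 5 hops → 0.0111111 ms.
Propagation delays (d/s per hop): 0.0016087, 8.46667e-05, 41.6216, 4.95e-05, 0.000809524 ms; sum = 41.6242 ms.
End-to-end = 41.64 ms.

41.64 ms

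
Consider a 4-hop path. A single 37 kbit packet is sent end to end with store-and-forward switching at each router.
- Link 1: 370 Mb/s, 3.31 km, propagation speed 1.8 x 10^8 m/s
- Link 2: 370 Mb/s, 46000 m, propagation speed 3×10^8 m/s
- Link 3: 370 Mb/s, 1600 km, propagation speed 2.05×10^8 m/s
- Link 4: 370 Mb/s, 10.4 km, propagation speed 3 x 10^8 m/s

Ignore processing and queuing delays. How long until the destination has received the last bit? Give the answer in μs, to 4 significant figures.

L = 37000 bits.
Transmission delay per hop = L/R = 37000/370000000 = 100 μs; 4 hops → 400 μs.
Propagation delays (d/s per hop): 18.3889, 153.333, 7804.88, 34.6667 μs; sum = 8011.27 μs.
End-to-end = 8411 μs.

8411 μs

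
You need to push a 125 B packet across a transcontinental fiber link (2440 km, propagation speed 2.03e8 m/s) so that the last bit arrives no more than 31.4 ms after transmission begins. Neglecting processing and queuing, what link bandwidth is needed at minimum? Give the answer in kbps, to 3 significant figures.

51.6 kbps

L = 1000 bits.
Propagation delay = 2440000 / 2.03e+08 = 12.0197 ms.
Transmission budget = 31.4 − 12.0197 = 19.3803 ms.
R ≥ L / t_tx = 1000 bits / 0.0193803 s = 51.6 kbps.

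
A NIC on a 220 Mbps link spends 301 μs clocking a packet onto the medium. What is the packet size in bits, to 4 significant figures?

66220 bits

L = R × t_tx = 220000000 b/s × 0.000301 s = 66220 bits.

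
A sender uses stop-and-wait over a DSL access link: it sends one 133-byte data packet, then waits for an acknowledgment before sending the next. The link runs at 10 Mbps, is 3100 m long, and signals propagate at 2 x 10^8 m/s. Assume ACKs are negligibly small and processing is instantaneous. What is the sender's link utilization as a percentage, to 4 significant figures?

77.44 %

t_tx = L/R = 1064/10000000 = 0.0001064 s.
t_prop = 3100/200000000 = 1.55e-05 s; RTT = 3.1e-05 s.
Cycle = t_tx + RTT = 0.0001374 s.
Utilization = t_tx / cycle = 0.0001064/0.0001374 = 77.44 %.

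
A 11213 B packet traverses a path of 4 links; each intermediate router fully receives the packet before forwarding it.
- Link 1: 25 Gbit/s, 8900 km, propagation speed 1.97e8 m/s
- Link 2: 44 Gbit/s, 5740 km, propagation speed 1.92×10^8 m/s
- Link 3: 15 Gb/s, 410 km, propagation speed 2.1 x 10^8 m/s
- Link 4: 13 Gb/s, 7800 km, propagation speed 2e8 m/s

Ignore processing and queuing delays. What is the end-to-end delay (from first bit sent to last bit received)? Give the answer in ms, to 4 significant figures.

116.0 ms

L = 11213 × 8 = 89704 bits.
Transmission delays (L/R per hop): 0.00358816, 0.00203873, 0.00598027, 0.00690031 ms; sum = 0.0185075 ms.
Propagation delays (d/s per hop): 45.1777, 29.8958, 1.95238, 39 ms; sum = 116.026 ms.
End-to-end = 116.0 ms.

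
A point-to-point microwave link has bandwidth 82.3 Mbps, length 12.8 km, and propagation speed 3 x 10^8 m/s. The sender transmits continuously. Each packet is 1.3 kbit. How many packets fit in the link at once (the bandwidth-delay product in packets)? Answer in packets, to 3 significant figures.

Propagation delay = 12800 / 300000000 = 4.26667e-05 s.
BDP = R × t_prop = 82300000 × 4.26667e-05 = 3511.47 bits.
In packets of 1300 bits: 2.70 packets.

2.70 packets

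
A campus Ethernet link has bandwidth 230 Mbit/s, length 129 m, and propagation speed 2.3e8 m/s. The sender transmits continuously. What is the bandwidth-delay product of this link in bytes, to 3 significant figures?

16.1 bytes

Propagation delay = 129 / 2.3e+08 = 5.6087e-07 s.
BDP = R × t_prop = 230000000 × 5.6087e-07 = 129 bits.
In bytes: 129/8 = 16.1 bytes.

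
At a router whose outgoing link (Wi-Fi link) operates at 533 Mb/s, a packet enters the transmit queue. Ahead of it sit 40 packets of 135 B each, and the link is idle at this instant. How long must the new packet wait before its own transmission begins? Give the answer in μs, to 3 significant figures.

81.1 μs

Each queued packet: L/R = 1080/533000000 = 2.02627 μs.
40 queued → 81.0507 μs.
Queuing delay = 81.1 μs.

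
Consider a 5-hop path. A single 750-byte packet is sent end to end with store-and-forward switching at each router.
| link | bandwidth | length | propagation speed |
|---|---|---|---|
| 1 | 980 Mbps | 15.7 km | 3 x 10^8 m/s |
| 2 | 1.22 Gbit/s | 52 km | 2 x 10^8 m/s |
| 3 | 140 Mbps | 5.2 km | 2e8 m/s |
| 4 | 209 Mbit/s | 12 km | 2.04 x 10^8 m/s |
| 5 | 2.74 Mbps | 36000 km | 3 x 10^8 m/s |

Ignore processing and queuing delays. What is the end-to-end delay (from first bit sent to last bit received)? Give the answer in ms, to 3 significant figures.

L = 750 × 8 = 6000 bits.
Transmission delays (L/R per hop): 0.00612245, 0.00491803, 0.0428571, 0.0287081, 2.18978 ms; sum = 2.27239 ms.
Propagation delays (d/s per hop): 0.0523333, 0.26, 0.026, 0.0588235, 120 ms; sum = 120.397 ms.
End-to-end = 123 ms.

123 ms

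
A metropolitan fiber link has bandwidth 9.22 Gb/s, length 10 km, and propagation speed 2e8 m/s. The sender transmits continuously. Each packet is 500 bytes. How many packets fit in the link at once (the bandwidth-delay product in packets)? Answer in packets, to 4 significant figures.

Propagation delay = 10000 / 200000000 = 5e-05 s.
BDP = R × t_prop = 9220000000 × 5e-05 = 461000 bits.
In packets of 4000 bits: 115.3 packets.

115.3 packets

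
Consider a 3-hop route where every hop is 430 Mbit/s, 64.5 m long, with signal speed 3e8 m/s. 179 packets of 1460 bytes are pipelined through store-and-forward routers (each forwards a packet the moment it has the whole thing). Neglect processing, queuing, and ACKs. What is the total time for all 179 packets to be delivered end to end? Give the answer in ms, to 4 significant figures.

Per-hop transmission t_tx = L/R = 11680/430000000 = 0.0271628 ms.
Per-hop propagation t_prop = 64.5/300000000 = 0.000215 ms.
Pipeline fill: first packet needs 3·t_tx to clear all hops; remaining 178 packets each add one t_tx.
Total = (3+179-1)·t_tx + 3·t_prop = 181·0.0271628 + 3·0.000215 = 4.917 ms.

4.917 ms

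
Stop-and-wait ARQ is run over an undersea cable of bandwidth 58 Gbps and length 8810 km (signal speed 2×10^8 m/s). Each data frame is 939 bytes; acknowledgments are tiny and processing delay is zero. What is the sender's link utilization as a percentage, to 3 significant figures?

t_tx = L/R = 7512/58000000000 = 1.29517e-07 s.
t_prop = 8810000/200000000 = 0.04405 s; RTT = 0.0881 s.
Cycle = t_tx + RTT = 0.0881001 s.
Utilization = t_tx / cycle = 1.29517e-07/0.0881001 = 0.000147 %.

0.000147 %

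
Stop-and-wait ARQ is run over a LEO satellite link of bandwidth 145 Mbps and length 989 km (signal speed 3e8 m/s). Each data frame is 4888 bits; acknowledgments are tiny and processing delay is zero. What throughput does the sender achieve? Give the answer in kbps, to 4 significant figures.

737.6 kbps

t_tx = L/R = 4888/145000000 = 3.37103e-05 s.
t_prop = 989000/300000000 = 0.00329667 s; RTT = 0.00659333 s.
Cycle = t_tx + RTT = 0.00662704 s.
Throughput = L / cycle = 4888 / 0.00662704 = 737.6 kbps.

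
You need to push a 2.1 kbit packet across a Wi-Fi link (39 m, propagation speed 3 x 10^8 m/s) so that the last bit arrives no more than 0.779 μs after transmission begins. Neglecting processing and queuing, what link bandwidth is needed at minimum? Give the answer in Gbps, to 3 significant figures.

Propagation delay = 39 / 300000000 = 0.13 μs.
Transmission budget = 0.779 − 0.13 = 0.649 μs.
R ≥ L / t_tx = 2100 bits / 6.49e-07 s = 3.24 Gbps.

3.24 Gbps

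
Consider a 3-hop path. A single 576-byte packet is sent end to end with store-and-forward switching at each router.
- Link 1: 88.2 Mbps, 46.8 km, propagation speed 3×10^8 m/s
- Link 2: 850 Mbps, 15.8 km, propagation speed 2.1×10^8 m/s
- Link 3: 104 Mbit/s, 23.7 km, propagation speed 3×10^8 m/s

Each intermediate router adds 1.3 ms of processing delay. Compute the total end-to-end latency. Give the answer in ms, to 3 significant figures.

L = 576 × 8 = 4608 bits.
Transmission delays (L/R per hop): 0.0522449, 0.00542118, 0.0443077 ms; sum = 0.101974 ms.
Propagation delays (d/s per hop): 0.156, 0.0752381, 0.079 ms; sum = 0.310238 ms.
Processing at 2 router(s): 2 × 1.3 ms = 2.6 ms.
End-to-end = 3.01 ms.

3.01 ms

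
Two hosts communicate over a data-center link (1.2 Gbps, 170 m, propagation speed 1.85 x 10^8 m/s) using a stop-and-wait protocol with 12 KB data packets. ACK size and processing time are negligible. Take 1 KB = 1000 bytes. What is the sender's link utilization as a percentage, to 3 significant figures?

t_tx = L/R = 96000/1200000000 = 8e-05 s.
t_prop = 170/185000000 = 9.18919e-07 s; RTT = 1.83784e-06 s.
Cycle = t_tx + RTT = 8.18378e-05 s.
Utilization = t_tx / cycle = 8e-05/8.18378e-05 = 97.8 %.

97.8 %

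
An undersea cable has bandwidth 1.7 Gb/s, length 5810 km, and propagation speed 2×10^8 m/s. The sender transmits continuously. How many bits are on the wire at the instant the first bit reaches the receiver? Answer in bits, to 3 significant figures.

Propagation delay = 5810000 / 200000000 = 0.02905 s.
BDP = R × t_prop = 1700000000 × 0.02905 = 49385000 bits.

49400000 bits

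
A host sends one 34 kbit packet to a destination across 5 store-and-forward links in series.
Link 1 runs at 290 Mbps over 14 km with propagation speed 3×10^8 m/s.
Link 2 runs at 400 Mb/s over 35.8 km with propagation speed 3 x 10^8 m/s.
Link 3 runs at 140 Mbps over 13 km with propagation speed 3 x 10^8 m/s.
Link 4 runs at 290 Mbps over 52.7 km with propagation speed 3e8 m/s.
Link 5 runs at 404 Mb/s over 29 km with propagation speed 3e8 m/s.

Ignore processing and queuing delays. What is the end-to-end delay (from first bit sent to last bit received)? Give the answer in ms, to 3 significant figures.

1.13 ms

L = 34000 bits.
Transmission delays (L/R per hop): 0.117241, 0.085, 0.242857, 0.117241, 0.0841584 ms; sum = 0.646498 ms.
Propagation delays (d/s per hop): 0.0466667, 0.119333, 0.0433333, 0.175667, 0.0966667 ms; sum = 0.481667 ms.
End-to-end = 1.13 ms.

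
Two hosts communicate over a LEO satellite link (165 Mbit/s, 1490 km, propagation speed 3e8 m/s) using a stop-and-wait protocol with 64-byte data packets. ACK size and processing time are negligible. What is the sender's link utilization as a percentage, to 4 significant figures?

t_tx = L/R = 512/165000000 = 3.10303e-06 s.
t_prop = 1490000/300000000 = 0.00496667 s; RTT = 0.00993333 s.
Cycle = t_tx + RTT = 0.00993644 s.
Utilization = t_tx / cycle = 3.10303e-06/0.00993644 = 0.03123 %.

0.03123 %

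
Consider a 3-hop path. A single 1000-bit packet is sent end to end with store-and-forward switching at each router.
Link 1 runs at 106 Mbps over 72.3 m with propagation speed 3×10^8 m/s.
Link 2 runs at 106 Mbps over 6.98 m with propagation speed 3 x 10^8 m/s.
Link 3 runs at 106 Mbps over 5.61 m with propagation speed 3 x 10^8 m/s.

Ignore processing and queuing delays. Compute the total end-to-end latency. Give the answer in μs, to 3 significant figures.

28.6 μs

Transmission delay per hop = L/R = 1000/106000000 = 9.43396 μs; 3 hops → 28.3019 μs.
Propagation delays (d/s per hop): 0.241, 0.0232667, 0.0187 μs; sum = 0.282967 μs.
End-to-end = 28.6 μs.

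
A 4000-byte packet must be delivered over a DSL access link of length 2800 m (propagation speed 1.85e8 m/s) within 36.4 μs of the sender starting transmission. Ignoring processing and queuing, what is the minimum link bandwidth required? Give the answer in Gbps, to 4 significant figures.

L = 32000 bits.
Propagation delay = 2800 / 185000000 = 15.1351 μs.
Transmission budget = 36.4 − 15.1351 = 21.2649 μs.
R ≥ L / t_tx = 32000 bits / 2.12649e-05 s = 1.505 Gbps.

1.505 Gbps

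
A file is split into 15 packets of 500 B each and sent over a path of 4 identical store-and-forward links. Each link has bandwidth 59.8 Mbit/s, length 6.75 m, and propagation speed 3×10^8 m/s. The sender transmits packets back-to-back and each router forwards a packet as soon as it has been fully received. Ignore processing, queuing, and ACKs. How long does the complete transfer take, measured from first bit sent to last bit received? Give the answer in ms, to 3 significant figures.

1.20 ms

Per-hop transmission t_tx = L/R = 4000/59800000 = 0.0668896 ms.
Per-hop propagation t_prop = 6.75/300000000 = 2.25e-05 ms.
Pipeline fill: first packet needs 4·t_tx to clear all hops; remaining 14 packets each add one t_tx.
Total = (4+15-1)·t_tx + 4·t_prop = 18·0.0668896 + 4·2.25e-05 = 1.20 ms.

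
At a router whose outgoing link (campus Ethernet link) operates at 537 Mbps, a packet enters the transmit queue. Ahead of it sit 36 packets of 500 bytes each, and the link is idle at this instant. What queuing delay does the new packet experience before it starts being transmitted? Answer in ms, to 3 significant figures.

0.268 ms

Each queued packet: L/R = 4000/537000000 = 0.00744879 ms.
36 queued → 0.268156 ms.
Queuing delay = 0.268 ms.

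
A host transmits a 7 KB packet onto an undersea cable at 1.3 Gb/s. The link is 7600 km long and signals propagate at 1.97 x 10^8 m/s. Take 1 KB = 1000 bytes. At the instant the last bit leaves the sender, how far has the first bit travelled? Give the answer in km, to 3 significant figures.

8.49 km

t_tx = L/R = 56000/1300000000 = 4.30769e-05 s.
Distance = s × t_tx = 197000000 × 4.30769e-05 = 8.49 km.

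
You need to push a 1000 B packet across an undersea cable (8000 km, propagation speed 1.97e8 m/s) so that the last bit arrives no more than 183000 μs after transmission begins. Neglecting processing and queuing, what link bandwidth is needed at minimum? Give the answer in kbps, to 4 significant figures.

L = 8000 bits.
Propagation delay = 8000000 / 197000000 = 40609.1 μs.
Transmission budget = 183000 − 40609.1 = 142391 μs.
R ≥ L / t_tx = 8000 bits / 0.142391 s = 56.18 kbps.

56.18 kbps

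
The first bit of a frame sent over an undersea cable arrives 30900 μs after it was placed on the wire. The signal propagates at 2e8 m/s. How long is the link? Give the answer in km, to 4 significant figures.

d = s × t_prop = 200000000 × 0.0309 = 6180 km.

6180 km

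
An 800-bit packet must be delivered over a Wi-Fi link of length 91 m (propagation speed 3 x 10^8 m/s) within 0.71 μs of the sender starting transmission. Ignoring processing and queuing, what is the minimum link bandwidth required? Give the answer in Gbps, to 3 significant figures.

1.97 Gbps

Propagation delay = 91 / 300000000 = 0.303333 μs.
Transmission budget = 0.71 − 0.303333 = 0.406667 μs.
R ≥ L / t_tx = 800 bits / 4.06667e-07 s = 1.97 Gbps.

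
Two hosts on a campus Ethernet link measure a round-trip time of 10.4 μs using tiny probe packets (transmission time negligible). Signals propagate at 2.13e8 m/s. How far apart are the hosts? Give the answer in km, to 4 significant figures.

One-way propagation = RTT/2 = 5.2 μs.
d = s × t = 213000000 × 5.2e-06 = 1.108 km.

1.108 km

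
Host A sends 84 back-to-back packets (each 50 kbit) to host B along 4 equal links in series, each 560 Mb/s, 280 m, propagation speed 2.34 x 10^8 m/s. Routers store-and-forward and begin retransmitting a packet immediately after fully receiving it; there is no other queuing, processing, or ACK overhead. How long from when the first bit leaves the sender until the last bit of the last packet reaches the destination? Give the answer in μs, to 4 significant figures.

Per-hop transmission t_tx = L/R = 50000/560000000 = 89.2857 μs.
Per-hop propagation t_prop = 280/234000000 = 1.19658 μs.
Pipeline fill: first packet needs 4·t_tx to clear all hops; remaining 83 packets each add one t_tx.
Total = (4+84-1)·t_tx + 4·t_prop = 87·89.2857 + 4·1.19658 = 7773 μs.

7773 μs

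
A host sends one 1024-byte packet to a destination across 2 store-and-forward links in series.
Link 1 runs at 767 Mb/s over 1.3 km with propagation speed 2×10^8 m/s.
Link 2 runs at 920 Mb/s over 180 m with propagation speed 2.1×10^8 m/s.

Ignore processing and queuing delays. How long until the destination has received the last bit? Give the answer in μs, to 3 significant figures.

L = 1024 × 8 = 8192 bits.
Transmission delays (L/R per hop): 10.6806, 8.90435 μs; sum = 19.5849 μs.
Propagation delays (d/s per hop): 6.5, 0.857143 μs; sum = 7.35714 μs.
End-to-end = 26.9 μs.

26.9 μs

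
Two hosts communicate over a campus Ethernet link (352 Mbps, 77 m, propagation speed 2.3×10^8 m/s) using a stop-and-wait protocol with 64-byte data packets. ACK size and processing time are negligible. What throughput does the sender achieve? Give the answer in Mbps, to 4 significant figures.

t_tx = L/R = 512/352000000 = 1.45455e-06 s.
t_prop = 77/2.3e+08 = 3.34783e-07 s; RTT = 6.69565e-07 s.
Cycle = t_tx + RTT = 2.12411e-06 s.
Throughput = L / cycle = 512 / 2.12411e-06 = 241.0 Mbps.

241.0 Mbps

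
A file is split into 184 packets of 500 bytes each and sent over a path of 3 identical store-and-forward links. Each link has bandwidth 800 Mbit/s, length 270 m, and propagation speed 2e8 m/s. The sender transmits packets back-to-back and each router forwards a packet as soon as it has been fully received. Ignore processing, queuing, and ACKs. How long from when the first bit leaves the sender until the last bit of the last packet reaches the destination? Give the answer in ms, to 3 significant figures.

Per-hop transmission t_tx = L/R = 4000/800000000 = 0.005 ms.
Per-hop propagation t_prop = 270/200000000 = 0.00135 ms.
Pipeline fill: first packet needs 3·t_tx to clear all hops; remaining 183 packets each add one t_tx.
Total = (3+184-1)·t_tx + 3·t_prop = 186·0.005 + 3·0.00135 = 0.934 ms.

0.934 ms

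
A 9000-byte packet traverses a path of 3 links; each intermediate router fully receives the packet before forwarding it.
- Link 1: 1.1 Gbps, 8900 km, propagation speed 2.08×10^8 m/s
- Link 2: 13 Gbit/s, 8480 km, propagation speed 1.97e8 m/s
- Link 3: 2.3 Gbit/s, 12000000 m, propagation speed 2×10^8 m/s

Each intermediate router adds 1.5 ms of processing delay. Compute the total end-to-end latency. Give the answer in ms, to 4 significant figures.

148.9 ms

L = 9000 × 8 = 72000 bits.
Transmission delays (L/R per hop): 0.0654545, 0.00553846, 0.0313043 ms; sum = 0.102297 ms.
Propagation delays (d/s per hop): 42.7885, 43.0457, 60 ms; sum = 145.834 ms.
Processing at 2 router(s): 2 × 1.5 ms = 3 ms.
End-to-end = 148.9 ms.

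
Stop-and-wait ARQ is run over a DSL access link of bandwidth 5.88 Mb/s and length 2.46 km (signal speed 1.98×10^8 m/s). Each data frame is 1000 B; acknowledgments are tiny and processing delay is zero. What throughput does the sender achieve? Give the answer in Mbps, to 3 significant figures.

t_tx = L/R = 8000/5880000 = 0.00136054 s.
t_prop = 2460/198000000 = 1.24242e-05 s; RTT = 2.48485e-05 s.
Cycle = t_tx + RTT = 0.00138539 s.
Throughput = L / cycle = 8000 / 0.00138539 = 5.77 Mbps.

5.77 Mbps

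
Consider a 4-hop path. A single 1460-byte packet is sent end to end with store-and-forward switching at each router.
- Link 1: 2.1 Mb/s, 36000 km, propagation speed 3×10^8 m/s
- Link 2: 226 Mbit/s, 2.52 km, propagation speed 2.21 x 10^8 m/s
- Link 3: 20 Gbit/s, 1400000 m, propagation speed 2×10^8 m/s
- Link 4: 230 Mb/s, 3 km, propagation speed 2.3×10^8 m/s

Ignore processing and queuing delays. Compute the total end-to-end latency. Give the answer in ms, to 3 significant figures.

133 ms

L = 1460 × 8 = 11680 bits.
Transmission delays (L/R per hop): 5.5619, 0.0516814, 0.000584, 0.0507826 ms; sum = 5.66495 ms.
Propagation delays (d/s per hop): 120, 0.0114027, 7, 0.0130435 ms; sum = 127.024 ms.
End-to-end = 133 ms.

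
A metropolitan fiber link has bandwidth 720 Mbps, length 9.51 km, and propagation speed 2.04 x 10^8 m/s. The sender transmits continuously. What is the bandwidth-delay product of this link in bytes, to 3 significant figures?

Propagation delay = 9510 / 204000000 = 4.66176e-05 s.
BDP = R × t_prop = 720000000 × 4.66176e-05 = 33564.7 bits.
In bytes: 33564.7/8 = 4200 bytes.

4200 bytes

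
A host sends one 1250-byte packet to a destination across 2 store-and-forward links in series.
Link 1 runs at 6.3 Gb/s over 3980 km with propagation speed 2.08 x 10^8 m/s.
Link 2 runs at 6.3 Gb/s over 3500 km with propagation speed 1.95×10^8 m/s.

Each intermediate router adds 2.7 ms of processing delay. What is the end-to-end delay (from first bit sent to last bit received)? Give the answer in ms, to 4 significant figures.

39.79 ms

L = 1250 × 8 = 10000 bits.
Transmission delay per hop = L/R = 10000/6300000000 = 0.0015873 ms; 2 hops → 0.0031746 ms.
Propagation delays (d/s per hop): 19.1346, 17.9487 ms; sum = 37.0833 ms.
Processing at 1 router(s): 1 × 2.7 ms = 2.7 ms.
End-to-end = 39.79 ms.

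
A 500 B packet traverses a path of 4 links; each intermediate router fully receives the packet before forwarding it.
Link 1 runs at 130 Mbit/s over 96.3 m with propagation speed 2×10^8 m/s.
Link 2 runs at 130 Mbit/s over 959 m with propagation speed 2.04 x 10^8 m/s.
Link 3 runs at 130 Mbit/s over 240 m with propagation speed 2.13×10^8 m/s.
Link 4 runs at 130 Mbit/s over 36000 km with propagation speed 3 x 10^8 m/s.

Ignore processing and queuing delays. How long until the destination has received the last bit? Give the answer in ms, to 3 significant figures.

L = 500 × 8 = 4000 bits.
Transmission delay per hop = L/R = 4000/130000000 = 0.0307692 ms; 4 hops → 0.123077 ms.
Propagation delays (d/s per hop): 0.0004815, 0.00470098, 0.00112676, 120 ms; sum = 120.006 ms.
End-to-end = 120 ms.

120 ms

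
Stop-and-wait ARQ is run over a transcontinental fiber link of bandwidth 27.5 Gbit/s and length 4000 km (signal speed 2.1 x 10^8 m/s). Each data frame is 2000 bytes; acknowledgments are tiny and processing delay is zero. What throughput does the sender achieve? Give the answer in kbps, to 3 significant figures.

420 kbps

t_tx = L/R = 16000/27500000000 = 5.81818e-07 s.
t_prop = 4000000/210000000 = 0.0190476 s; RTT = 0.0380952 s.
Cycle = t_tx + RTT = 0.0380958 s.
Throughput = L / cycle = 16000 / 0.0380958 = 420 kbps.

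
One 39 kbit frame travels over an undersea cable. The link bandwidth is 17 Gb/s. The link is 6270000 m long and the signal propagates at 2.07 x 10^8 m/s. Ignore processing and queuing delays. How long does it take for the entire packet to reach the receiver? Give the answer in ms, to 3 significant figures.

30.3 ms

L = 39000 bits.
Transmission delay = L/R = 39000 / 17000000000 = 0.00229412 ms.
Propagation delay = d/s = 6270000 m / 2.07e+08 m/s = 30.2899 ms.
Total = 30.3 ms.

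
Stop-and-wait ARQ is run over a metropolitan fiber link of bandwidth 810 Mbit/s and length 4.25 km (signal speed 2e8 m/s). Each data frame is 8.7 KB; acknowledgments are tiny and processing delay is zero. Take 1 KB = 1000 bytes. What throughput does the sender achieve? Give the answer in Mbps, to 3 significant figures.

t_tx = L/R = 69600/810000000 = 8.59259e-05 s.
t_prop = 4250/200000000 = 2.125e-05 s; RTT = 4.25e-05 s.
Cycle = t_tx + RTT = 0.000128426 s.
Throughput = L / cycle = 69600 / 0.000128426 = 542 Mbps.

542 Mbps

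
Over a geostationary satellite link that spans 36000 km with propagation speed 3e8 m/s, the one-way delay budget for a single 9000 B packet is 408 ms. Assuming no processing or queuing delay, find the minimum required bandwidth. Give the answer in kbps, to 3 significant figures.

250 kbps

L = 72000 bits.
Propagation delay = 36000000 / 300000000 = 120 ms.
Transmission budget = 408 − 120 = 288 ms.
R ≥ L / t_tx = 72000 bits / 0.288 s = 250 kbps.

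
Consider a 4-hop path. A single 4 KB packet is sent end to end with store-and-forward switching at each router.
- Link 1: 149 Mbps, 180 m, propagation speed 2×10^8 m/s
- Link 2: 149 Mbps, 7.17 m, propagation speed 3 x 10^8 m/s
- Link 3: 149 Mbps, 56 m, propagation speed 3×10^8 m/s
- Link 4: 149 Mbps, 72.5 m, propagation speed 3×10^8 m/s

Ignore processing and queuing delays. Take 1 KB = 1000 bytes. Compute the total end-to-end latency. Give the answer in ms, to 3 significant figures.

L = 32000 bits.
Transmission delay per hop = L/R = 32000/149000000 = 0.214765 ms; 4 hops → 0.85906 ms.
Propagation delays (d/s per hop): 0.0009, 2.39e-05, 0.000186667, 0.000241667 ms; sum = 0.00135223 ms.
End-to-end = 0.860 ms.

0.860 ms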